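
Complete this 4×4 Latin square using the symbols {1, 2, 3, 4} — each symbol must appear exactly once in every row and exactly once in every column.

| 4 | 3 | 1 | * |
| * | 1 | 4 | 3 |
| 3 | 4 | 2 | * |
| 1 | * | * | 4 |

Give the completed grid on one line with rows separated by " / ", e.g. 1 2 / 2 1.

(r1,c4) = 2
(r2,c1) = 2
(r3,c4) = 1
(r4,c2) = 2
(r4,c3) = 3

4 3 1 2 / 2 1 4 3 / 3 4 2 1 / 1 2 3 4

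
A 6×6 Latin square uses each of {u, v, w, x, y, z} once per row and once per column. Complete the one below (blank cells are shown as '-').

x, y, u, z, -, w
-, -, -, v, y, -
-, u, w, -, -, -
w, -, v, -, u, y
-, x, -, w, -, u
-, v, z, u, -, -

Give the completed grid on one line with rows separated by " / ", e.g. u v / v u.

At row 1, column 5: row 1 has {u,w,x,y,z}; column 5 has {u,y}; that leaves v.
At row 2, column 3: row 2 has {v,y}; column 3 has {u,v,w,z}; that leaves x.
At row 2, column 6: row 2 has {v,x,y}; column 6 has {u,w,y}; that leaves z.
At row 4, column 2: row 4 has {u,v,w,y}; column 2 has {u,v,x,y}; that leaves z.
At row 4, column 4: row 4 has {u,v,w,y,z}; column 4 has {u,v,w,z}; that leaves x.
At row 5, column 3: row 5 has {u,w,x}; column 3 has {u,v,w,x,z}; that leaves y.
At row 5, column 5: row 5 has {u,w,x,y}; column 5 has {u,v,y}; that leaves z.
At row 6, column 1: row 6 has {u,v,z}; column 1 has {w,x}; that leaves y.
At row 6, column 6: row 6 has {u,v,y,z}; column 6 has {u,w,y,z}; that leaves x.
At row 2, column 1: row 2 has {v,x,y,z}; column 1 has {w,x,y}; that leaves u.
At row 2, column 2: row 2 has {u,v,x,y,z}; column 2 has {u,v,x,y,z}; that leaves w.
At row 3, column 4: row 3 has {u,w}; column 4 has {u,v,w,x,z}; that leaves y.
At row 3, column 5: row 3 has {u,w,y}; column 5 has {u,v,y,z}; that leaves x.
At row 3, column 6: row 3 has {u,w,x,y}; column 6 has {u,w,x,y,z}; that leaves v.
At row 5, column 1: row 5 has {u,w,x,y,z}; column 1 has {u,w,x,y}; that leaves v.
At row 6, column 5: row 6 has {u,v,x,y,z}; column 5 has {u,v,x,y,z}; that leaves w.
At row 3, column 1: row 3 has {u,v,w,x,y}; column 1 has {u,v,w,x,y}; that leaves z.

x y u z v w / u w x v y z / z u w y x v / w z v x u y / v x y w z u / y v z u w x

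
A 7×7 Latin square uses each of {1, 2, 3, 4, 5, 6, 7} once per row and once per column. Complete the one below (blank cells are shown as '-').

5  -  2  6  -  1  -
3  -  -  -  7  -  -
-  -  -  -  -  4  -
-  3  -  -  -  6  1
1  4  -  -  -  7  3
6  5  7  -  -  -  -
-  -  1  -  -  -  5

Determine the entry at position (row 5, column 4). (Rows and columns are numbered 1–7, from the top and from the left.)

2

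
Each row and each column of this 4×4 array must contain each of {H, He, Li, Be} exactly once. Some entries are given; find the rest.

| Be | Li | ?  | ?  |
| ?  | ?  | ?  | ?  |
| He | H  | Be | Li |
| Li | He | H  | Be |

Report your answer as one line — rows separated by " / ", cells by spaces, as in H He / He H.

Be Li He H / H Be Li He / He H Be Li / Li He H Be

(r1,c3) = He
(r1,c4) = H
(r2,c1) = H
(r2,c2) = Be
(r2,c3) = Li
(r2,c4) = He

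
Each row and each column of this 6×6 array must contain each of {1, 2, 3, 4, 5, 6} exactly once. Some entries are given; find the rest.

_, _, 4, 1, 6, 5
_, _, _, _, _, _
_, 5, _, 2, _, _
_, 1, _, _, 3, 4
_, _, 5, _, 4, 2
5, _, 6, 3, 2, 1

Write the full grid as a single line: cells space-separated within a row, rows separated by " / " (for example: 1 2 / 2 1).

3 2 4 1 6 5 / 2 6 1 4 5 3 / 4 5 3 2 1 6 / 6 1 2 5 3 4 / 1 3 5 6 4 2 / 5 4 6 3 2 1

Cell (r3,c5): row 3 has {2,5}; column 5 has {2,3,4,6} → 1.
Cell (r4,c3): row 4 has {1,3,4}; column 3 has {4,5,6} → 2.
Cell (r5,c4): row 5 has {2,4,5}; column 4 has {1,2,3} → 6.
Cell (r6,c2): row 6 has {1,2,3,5,6}; column 2 has {1,5} → 4.
Cell (r2,c5): row 2 is empty so far; column 5 has {1,2,3,4,6} → 5.
Cell (r3,c3): row 3 has {1,2,5}; column 3 has {2,4,5,6} → 3.
Cell (r3,c6): row 3 has {1,2,3,5}; column 6 has {1,2,4,5} → 6.
Cell (r4,c1): row 4 has {1,2,3,4}; column 1 has {5} → 6.
Cell (r4,c4): row 4 has {1,2,3,4,6}; column 4 has {1,2,3,6} → 5.
Cell (r5,c2): row 5 has {2,4,5,6}; column 2 has {1,4,5} → 3.
Cell (r1,c2): row 1 has {1,4,5,6}; column 2 has {1,3,4,5} → 2.
Cell (r2,c2): row 2 has {5}; column 2 has {1,2,3,4,5} → 6.
Cell (r2,c3): row 2 has {5,6}; column 3 has {2,3,4,5,6} → 1.
Cell (r2,c4): row 2 has {1,5,6}; column 4 has {1,2,3,5,6} → 4.
Cell (r2,c6): row 2 has {1,4,5,6}; column 6 has {1,2,4,5,6} → 3.
Cell (r3,c1): row 3 has {1,2,3,5,6}; column 1 has {5,6} → 4.
Cell (r5,c1): row 5 has {2,3,4,5,6}; column 1 has {4,5,6} → 1.
Cell (r1,c1): row 1 has {1,2,4,5,6}; column 1 has {1,4,5,6} → 3.
Cell (r2,c1): row 2 has {1,3,4,5,6}; column 1 has {1,3,4,5,6} → 2.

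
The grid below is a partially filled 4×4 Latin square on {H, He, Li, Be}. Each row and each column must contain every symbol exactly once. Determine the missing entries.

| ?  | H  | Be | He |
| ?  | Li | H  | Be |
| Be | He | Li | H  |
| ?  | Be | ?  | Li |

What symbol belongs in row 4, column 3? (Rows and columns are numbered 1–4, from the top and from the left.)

He

(r1,c1) = Li
(r2,c1) = He
(r4,c1) = H
(r4,c3) = He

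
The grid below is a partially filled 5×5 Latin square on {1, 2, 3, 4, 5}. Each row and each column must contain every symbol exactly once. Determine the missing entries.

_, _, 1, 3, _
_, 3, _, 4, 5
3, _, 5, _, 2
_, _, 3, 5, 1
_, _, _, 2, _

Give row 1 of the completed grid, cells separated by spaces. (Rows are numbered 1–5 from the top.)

Cell (r1,c5): row 1 has {1,3}; column 5 has {1,2,5} → 4.
Cell (r2,c3): row 2 has {3,4,5}; column 3 has {1,3,5} → 2.
Cell (r3,c4): row 3 has {2,3,5}; column 4 has {2,3,4,5} → 1.
Cell (r5,c3): row 5 has {2}; column 3 has {1,2,3,5} → 4.
Cell (r5,c5): row 5 has {2,4}; column 5 has {1,2,4,5} → 3.
Cell (r2,c1): row 2 has {2,3,4,5}; column 1 has {3} → 1.
Cell (r3,c2): row 3 has {1,2,3,5}; column 2 has {3} → 4.
Cell (r4,c2): row 4 has {1,3,5}; column 2 has {3,4} → 2.
Cell (r5,c1): row 5 has {2,3,4}; column 1 has {1,3} → 5.
Cell (r5,c2): row 5 has {2,3,4,5}; column 2 has {2,3,4} → 1.
Cell (r1,c1): row 1 has {1,3,4}; column 1 has {1,3,5} → 2.
Cell (r1,c2): row 1 has {1,2,3,4}; column 2 has {1,2,3,4} → 5.

2 5 1 3 4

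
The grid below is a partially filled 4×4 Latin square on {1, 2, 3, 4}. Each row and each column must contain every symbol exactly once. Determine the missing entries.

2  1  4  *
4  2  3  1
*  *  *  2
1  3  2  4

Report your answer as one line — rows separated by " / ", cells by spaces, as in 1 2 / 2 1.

2 1 4 3 / 4 2 3 1 / 3 4 1 2 / 1 3 2 4

row 1 has {1,2,4}; column 4 has {1,2,4} — only 3 is left for (r1,c4).
row 3 has {2}; column 1 has {1,2,4} — only 3 is left for (r3,c1).
row 3 has {2,3}; column 2 has {1,2,3} — only 4 is left for (r3,c2).
row 3 has {2,3,4}; column 3 has {2,3,4} — only 1 is left for (r3,c3).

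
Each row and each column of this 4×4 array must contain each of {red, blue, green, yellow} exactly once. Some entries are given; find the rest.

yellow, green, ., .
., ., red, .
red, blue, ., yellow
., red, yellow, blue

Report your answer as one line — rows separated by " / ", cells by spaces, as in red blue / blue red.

(r1,c3) = blue
(r1,c4) = red
(r2,c2) = yellow
(r2,c4) = green
(r3,c3) = green
(r4,c1) = green
(r2,c1) = blue

yellow green blue red / blue yellow red green / red blue green yellow / green red yellow blue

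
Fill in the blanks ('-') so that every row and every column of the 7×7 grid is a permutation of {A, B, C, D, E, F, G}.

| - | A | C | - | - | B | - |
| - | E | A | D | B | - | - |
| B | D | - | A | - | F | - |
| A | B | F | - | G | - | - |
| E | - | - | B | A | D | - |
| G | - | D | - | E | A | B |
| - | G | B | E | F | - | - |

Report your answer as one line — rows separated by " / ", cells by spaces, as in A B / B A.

F A C G D B E / C E A D B G F / B D E A C F G / A B F C G E D / E F G B A D C / G C D F E A B / D G B E F C A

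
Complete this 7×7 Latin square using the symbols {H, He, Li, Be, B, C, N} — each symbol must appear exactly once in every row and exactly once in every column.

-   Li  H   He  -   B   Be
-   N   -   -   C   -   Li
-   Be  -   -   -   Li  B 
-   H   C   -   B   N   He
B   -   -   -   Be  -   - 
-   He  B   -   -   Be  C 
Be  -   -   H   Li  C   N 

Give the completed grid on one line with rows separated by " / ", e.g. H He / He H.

(r1,c5) = N
(r4,c1) = Li
(r4,c4) = Be
(r5,c2) = C
(r5,c7) = H
(r6,c5) = H
(r7,c2) = B
(r7,c3) = He
(r1,c1) = C
(r2,c3) = Be
(r2,c4) = B
(r3,c3) = N
(r3,c4) = C
(r3,c5) = He
(r5,c3) = Li
(r5,c4) = N
(r5,c6) = He
(r6,c1) = N
(r6,c4) = Li
(r2,c6) = H
(r3,c1) = H
(r2,c1) = He

C Li H He N B Be / He N Be B C H Li / H Be N C He Li B / Li H C Be B N He / B C Li N Be He H / N He B Li H Be C / Be B He H Li C N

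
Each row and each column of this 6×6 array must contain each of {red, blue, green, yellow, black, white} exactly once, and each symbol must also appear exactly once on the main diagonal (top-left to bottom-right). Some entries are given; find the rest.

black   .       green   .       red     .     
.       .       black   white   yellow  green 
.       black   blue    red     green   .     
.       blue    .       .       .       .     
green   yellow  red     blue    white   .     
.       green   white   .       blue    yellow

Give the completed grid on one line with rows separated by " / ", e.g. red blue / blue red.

(r1,c2) = white
(r1,c4) = yellow
(r1,c6) = blue
(r2,c2) = red
(r3,c6) = white
(r4,c3) = yellow
(r4,c4) = green
(r4,c5) = black
(r4,c6) = red
(r5,c6) = black
(r6,c1) = red
(r6,c4) = black
(r2,c1) = blue
(r3,c1) = yellow
(r4,c1) = white

black white green yellow red blue / blue red black white yellow green / yellow black blue red green white / white blue yellow green black red / green yellow red blue white black / red green white black blue yellow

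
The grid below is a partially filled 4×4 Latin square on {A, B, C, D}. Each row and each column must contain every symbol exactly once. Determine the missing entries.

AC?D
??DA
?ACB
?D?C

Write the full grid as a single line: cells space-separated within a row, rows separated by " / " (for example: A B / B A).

A C B D / C B D A / D A C B / B D A C

row 1 has {A,C,D}; column 3 has {C,D} — only B is left for (r1,c3).
row 2 has {A,D}; column 2 has {A,C,D} — only B is left for (r2,c2).
row 3 has {A,B,C}; column 1 has {A} — only D is left for (r3,c1).
row 4 has {C,D}; column 1 has {A,D} — only B is left for (r4,c1).
row 4 has {B,C,D}; column 3 has {B,C,D} — only A is left for (r4,c3).
row 2 has {A,B,D}; column 1 has {A,B,D} — only C is left for (r2,c1).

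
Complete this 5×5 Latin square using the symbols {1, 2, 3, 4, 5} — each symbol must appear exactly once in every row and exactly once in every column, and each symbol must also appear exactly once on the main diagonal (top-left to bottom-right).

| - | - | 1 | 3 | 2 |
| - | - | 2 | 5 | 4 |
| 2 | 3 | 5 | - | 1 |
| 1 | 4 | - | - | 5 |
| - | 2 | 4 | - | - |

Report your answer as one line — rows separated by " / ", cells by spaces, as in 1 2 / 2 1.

Cell (r1,c1): row 1 has {1,2,3}; column 1 has {1,2}; the diagonal has {5} → 4.
Cell (r1,c2): row 1 has {1,2,3,4}; column 2 has {2,3,4} → 5.
Cell (r2,c1): row 2 has {2,4,5}; column 1 has {1,2,4} → 3.
Cell (r2,c2): row 2 has {2,3,4,5}; column 2 has {2,3,4,5}; the diagonal has {4,5} → 1.
Cell (r3,c4): row 3 has {1,2,3,5}; column 4 has {3,5} → 4.
Cell (r4,c3): row 4 has {1,4,5}; column 3 has {1,2,4,5} → 3.
Cell (r4,c4): row 4 has {1,3,4,5}; column 4 has {3,4,5}; the diagonal has {1,4,5} → 2.
Cell (r5,c1): row 5 has {2,4}; column 1 has {1,2,3,4} → 5.
Cell (r5,c4): row 5 has {2,4,5}; column 4 has {2,3,4,5} → 1.
Cell (r5,c5): row 5 has {1,2,4,5}; column 5 has {1,2,4,5}; the diagonal has {1,2,4,5} → 3.

4 5 1 3 2 / 3 1 2 5 4 / 2 3 5 4 1 / 1 4 3 2 5 / 5 2 4 1 3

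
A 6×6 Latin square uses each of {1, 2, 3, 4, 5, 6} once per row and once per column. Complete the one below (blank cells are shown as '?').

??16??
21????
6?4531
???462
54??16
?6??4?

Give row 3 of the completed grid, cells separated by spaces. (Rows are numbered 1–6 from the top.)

6 2 4 5 3 1

(r2,c4) = 3
(r2,c5) = 5
(r2,c6) = 4
(r3,c2) = 2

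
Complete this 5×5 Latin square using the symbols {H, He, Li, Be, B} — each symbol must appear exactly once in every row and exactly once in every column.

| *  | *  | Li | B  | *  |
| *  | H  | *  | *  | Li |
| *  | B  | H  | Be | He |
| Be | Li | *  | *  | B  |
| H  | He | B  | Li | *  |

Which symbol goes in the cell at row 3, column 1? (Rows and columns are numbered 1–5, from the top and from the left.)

At row 1, column 1: row 1 has {Li,B}; column 1 has {H,Be}; that leaves He.
At row 1, column 2: row 1 has {He,Li,B}; column 2 has {H,He,Li,B}; that leaves Be.
At row 1, column 5: row 1 has {He,Li,Be,B}; column 5 has {He,Li,B}; that leaves H.
At row 2, column 1: row 2 has {H,Li}; column 1 has {H,He,Be}; that leaves B.
At row 2, column 4: row 2 has {H,Li,B}; column 4 has {Li,Be,B}; that leaves He.
At row 3, column 1: row 3 has {H,He,Be,B}; column 1 has {H,He,Be,B}; that leaves Li.

Li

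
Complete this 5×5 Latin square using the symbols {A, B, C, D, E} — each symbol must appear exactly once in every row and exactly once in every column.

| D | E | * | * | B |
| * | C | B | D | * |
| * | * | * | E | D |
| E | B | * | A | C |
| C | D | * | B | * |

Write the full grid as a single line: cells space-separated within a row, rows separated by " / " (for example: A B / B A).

D E A C B / A C B D E / B A C E D / E B D A C / C D E B A

At row 1, column 4: row 1 has {B,D,E}; column 4 has {A,B,D,E}; that leaves C.
At row 2, column 1: row 2 has {B,C,D}; column 1 has {C,D,E}; that leaves A.
At row 2, column 5: row 2 has {A,B,C,D}; column 5 has {B,C,D}; that leaves E.
At row 3, column 1: row 3 has {D,E}; column 1 has {A,C,D,E}; that leaves B.
At row 3, column 2: row 3 has {B,D,E}; column 2 has {B,C,D,E}; that leaves A.
At row 3, column 3: row 3 has {A,B,D,E}; column 3 has {B}; that leaves C.
At row 4, column 3: row 4 has {A,B,C,E}; column 3 has {B,C}; that leaves D.
At row 5, column 5: row 5 has {B,C,D}; column 5 has {B,C,D,E}; that leaves A.
At row 1, column 3: row 1 has {B,C,D,E}; column 3 has {B,C,D}; that leaves A.
At row 5, column 3: row 5 has {A,B,C,D}; column 3 has {A,B,C,D}; that leaves E.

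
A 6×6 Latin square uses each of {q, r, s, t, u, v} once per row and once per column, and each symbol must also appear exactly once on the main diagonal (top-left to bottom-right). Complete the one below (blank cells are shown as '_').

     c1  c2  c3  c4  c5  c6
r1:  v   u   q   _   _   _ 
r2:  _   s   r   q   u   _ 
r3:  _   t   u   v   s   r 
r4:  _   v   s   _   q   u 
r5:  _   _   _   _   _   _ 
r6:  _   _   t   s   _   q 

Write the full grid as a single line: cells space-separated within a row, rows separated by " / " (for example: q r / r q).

(r2,c1) = t
(r2,c6) = v
(r3,c1) = q
(r4,c1) = r
(r4,c4) = t
(r5,c3) = v
(r5,c5) = r
(r6,c1) = u
(r6,c2) = r
(r6,c5) = v
(r1,c4) = r
(r1,c5) = t
(r1,c6) = s
(r5,c1) = s
(r5,c2) = q
(r5,c4) = u
(r5,c6) = t

v u q r t s / t s r q u v / q t u v s r / r v s t q u / s q v u r t / u r t s v q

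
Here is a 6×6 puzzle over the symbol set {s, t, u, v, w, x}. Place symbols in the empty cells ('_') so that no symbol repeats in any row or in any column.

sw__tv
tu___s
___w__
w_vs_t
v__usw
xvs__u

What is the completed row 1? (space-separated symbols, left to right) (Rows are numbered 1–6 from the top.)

s w u x t v

(r1,c4): row 1 has {s,t,v,w}; column 4 has {s,u,w}, so it must be x.
(r2,c4): row 2 has {s,t,u}; column 4 has {s,u,w,x}, so it must be v.
(r3,c1): row 3 has {w}; column 1 has {s,t,v,w,x}, so it must be u.
(r3,c6): row 3 has {u,w}; column 6 has {s,t,u,v,w}, so it must be x.
(r4,c2): row 4 has {s,t,v,w}; column 2 has {u,v,w}, so it must be x.
(r4,c5): row 4 has {s,t,v,w,x}; column 5 has {s,t}, so it must be u.
(r5,c2): row 5 has {s,u,v,w}; column 2 has {u,v,w,x}, so it must be t.
(r5,c3): row 5 has {s,t,u,v,w}; column 3 has {s,v}, so it must be x.
(r6,c4): row 6 has {s,u,v,x}; column 4 has {s,u,v,w,x}, so it must be t.
(r6,c5): row 6 has {s,t,u,v,x}; column 5 has {s,t,u}, so it must be w.
(r1,c3): row 1 has {s,t,v,w,x}; column 3 has {s,v,x}, so it must be u.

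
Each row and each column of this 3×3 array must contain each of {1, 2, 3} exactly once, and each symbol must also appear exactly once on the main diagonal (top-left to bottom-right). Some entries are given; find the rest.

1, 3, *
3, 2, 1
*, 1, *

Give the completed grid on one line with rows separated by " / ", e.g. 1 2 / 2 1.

1 3 2 / 3 2 1 / 2 1 3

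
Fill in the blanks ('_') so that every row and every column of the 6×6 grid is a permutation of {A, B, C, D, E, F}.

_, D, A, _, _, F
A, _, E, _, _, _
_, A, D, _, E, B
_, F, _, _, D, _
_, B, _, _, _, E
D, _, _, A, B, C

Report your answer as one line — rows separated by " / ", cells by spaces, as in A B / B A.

B D A E C F / A C E B F D / C A D F E B / E F B C D A / F B C D A E / D E F A B C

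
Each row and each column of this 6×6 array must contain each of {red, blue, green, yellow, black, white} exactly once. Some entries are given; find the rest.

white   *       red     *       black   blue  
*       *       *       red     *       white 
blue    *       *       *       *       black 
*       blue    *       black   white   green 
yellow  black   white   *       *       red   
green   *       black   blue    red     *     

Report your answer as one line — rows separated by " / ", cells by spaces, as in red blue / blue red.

white green red yellow black blue / black yellow blue red green white / blue red green white yellow black / red blue yellow black white green / yellow black white green blue red / green white black blue red yellow

(r2,c1): row 2 has {red,white}; column 1 has {blue,green,yellow,white}, so it must be black.
(r4,c1): row 4 has {blue,green,black,white}; column 1 has {blue,green,yellow,black,white}, so it must be red.
(r4,c3): row 4 has {red,blue,green,black,white}; column 3 has {red,black,white}, so it must be yellow.
(r5,c4): row 5 has {red,yellow,black,white}; column 4 has {red,blue,black}, so it must be green.
(r5,c5): row 5 has {red,green,yellow,black,white}; column 5 has {red,black,white}, so it must be blue.
(r6,c6): row 6 has {red,blue,green,black}; column 6 has {red,blue,green,black,white}, so it must be yellow.
(r1,c4): row 1 has {red,blue,black,white}; column 4 has {red,blue,green,black}, so it must be yellow.
(r3,c3): row 3 has {blue,black}; column 3 has {red,yellow,black,white}, so it must be green.
(r3,c4): row 3 has {blue,green,black}; column 4 has {red,blue,green,yellow,black}, so it must be white.
(r3,c5): row 3 has {blue,green,black,white}; column 5 has {red,blue,black,white}, so it must be yellow.
(r6,c2): row 6 has {red,blue,green,yellow,black}; column 2 has {blue,black}, so it must be white.
(r1,c2): row 1 has {red,blue,yellow,black,white}; column 2 has {blue,black,white}, so it must be green.
(r2,c2): row 2 has {red,black,white}; column 2 has {blue,green,black,white}, so it must be yellow.
(r2,c3): row 2 has {red,yellow,black,white}; column 3 has {red,green,yellow,black,white}, so it must be blue.
(r2,c5): row 2 has {red,blue,yellow,black,white}; column 5 has {red,blue,yellow,black,white}, so it must be green.
(r3,c2): row 3 has {blue,green,yellow,black,white}; column 2 has {blue,green,yellow,black,white}, so it must be red.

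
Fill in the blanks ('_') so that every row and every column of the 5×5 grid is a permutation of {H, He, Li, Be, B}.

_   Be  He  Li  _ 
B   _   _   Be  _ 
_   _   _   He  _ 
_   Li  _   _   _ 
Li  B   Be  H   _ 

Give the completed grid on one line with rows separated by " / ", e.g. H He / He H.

H Be He Li B / B He Li Be H / Be H B He Li / He Li H B Be / Li B Be H He

(r1,c1) = H
(r1,c5) = B
(r3,c1) = Be
(r3,c2) = H
(r3,c5) = Li
(r4,c1) = He
(r4,c4) = B
(r5,c5) = He
(r2,c2) = He
(r2,c5) = H
(r3,c3) = B
(r4,c3) = H
(r4,c5) = Be
(r2,c3) = Li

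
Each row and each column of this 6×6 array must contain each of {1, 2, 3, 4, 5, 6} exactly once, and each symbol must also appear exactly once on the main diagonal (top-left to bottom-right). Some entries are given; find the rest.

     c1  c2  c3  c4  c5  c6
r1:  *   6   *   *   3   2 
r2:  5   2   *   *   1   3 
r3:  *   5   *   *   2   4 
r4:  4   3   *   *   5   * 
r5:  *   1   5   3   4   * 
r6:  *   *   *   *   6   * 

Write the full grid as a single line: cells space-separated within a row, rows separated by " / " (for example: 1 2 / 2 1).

(r1,c1) = 1
(r1,c3) = 4
(r1,c4) = 5
(r2,c3) = 6
(r2,c4) = 4
(r3,c3) = 3
(r4,c4) = 6
(r4,c6) = 1
(r5,c6) = 6
(r6,c2) = 4
(r6,c6) = 5
(r3,c1) = 6
(r3,c4) = 1
(r4,c3) = 2
(r5,c1) = 2
(r6,c1) = 3
(r6,c3) = 1
(r6,c4) = 2

1 6 4 5 3 2 / 5 2 6 4 1 3 / 6 5 3 1 2 4 / 4 3 2 6 5 1 / 2 1 5 3 4 6 / 3 4 1 2 6 5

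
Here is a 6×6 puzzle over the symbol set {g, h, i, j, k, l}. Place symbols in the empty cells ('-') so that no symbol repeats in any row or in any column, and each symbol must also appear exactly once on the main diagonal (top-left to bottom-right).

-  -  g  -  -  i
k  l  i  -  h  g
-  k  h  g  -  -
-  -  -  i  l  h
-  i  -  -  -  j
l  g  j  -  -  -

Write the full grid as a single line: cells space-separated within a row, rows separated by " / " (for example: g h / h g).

At row 1, column 1: row 1 has {g,i}; column 1 has {k,l}; the diagonal has {h,i,l}; that leaves j.
At row 1, column 2: row 1 has {g,i,j}; column 2 has {g,i,k,l}; that leaves h.
At row 1, column 5: row 1 has {g,h,i,j}; column 5 has {h,l}; that leaves k.
At row 2, column 4: row 2 has {g,h,i,k,l}; column 4 has {g,i}; that leaves j.
At row 3, column 1: row 3 has {g,h,k}; column 1 has {j,k,l}; that leaves i.
At row 3, column 5: row 3 has {g,h,i,k}; column 5 has {h,k,l}; that leaves j.
At row 3, column 6: row 3 has {g,h,i,j,k}; column 6 has {g,h,i,j}; that leaves l.
At row 4, column 1: row 4 has {h,i,l}; column 1 has {i,j,k,l}; that leaves g.
At row 4, column 2: row 4 has {g,h,i,l}; column 2 has {g,h,i,k,l}; that leaves j.
At row 4, column 3: row 4 has {g,h,i,j,l}; column 3 has {g,h,i,j}; that leaves k.
At row 5, column 1: row 5 has {i,j}; column 1 has {g,i,j,k,l}; that leaves h.
At row 5, column 3: row 5 has {h,i,j}; column 3 has {g,h,i,j,k}; that leaves l.
At row 5, column 4: row 5 has {h,i,j,l}; column 4 has {g,i,j}; that leaves k.
At row 5, column 5: row 5 has {h,i,j,k,l}; column 5 has {h,j,k,l}; the diagonal has {h,i,j,l}; that leaves g.
At row 6, column 4: row 6 has {g,j,l}; column 4 has {g,i,j,k}; that leaves h.
At row 6, column 5: row 6 has {g,h,j,l}; column 5 has {g,h,j,k,l}; that leaves i.
At row 6, column 6: row 6 has {g,h,i,j,l}; column 6 has {g,h,i,j,l}; the diagonal has {g,h,i,j,l}; that leaves k.
At row 1, column 4: row 1 has {g,h,i,j,k}; column 4 has {g,h,i,j,k}; that leaves l.

j h g l k i / k l i j h g / i k h g j l / g j k i l h / h i l k g j / l g j h i k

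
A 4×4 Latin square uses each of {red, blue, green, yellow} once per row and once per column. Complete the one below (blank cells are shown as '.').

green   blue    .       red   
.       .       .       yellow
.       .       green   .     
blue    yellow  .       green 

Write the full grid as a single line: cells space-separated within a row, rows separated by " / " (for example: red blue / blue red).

green blue yellow red / red green blue yellow / yellow red green blue / blue yellow red green

(r1,c3) = yellow
(r2,c1) = red
(r2,c2) = green
(r2,c3) = blue
(r3,c1) = yellow
(r3,c2) = red
(r3,c4) = blue
(r4,c3) = red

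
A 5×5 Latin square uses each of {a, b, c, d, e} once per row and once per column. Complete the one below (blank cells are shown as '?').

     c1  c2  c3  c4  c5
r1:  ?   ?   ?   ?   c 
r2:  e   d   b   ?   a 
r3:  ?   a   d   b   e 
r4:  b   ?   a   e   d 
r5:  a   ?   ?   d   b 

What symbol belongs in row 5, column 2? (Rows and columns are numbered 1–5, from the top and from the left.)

e

At row 1, column 1: row 1 has {c}; column 1 has {a,b,e}; that leaves d.
At row 1, column 3: row 1 has {c,d}; column 3 has {a,b,d}; that leaves e.
At row 1, column 4: row 1 has {c,d,e}; column 4 has {b,d,e}; that leaves a.
At row 2, column 4: row 2 has {a,b,d,e}; column 4 has {a,b,d,e}; that leaves c.
At row 3, column 1: row 3 has {a,b,d,e}; column 1 has {a,b,d,e}; that leaves c.
At row 4, column 2: row 4 has {a,b,d,e}; column 2 has {a,d}; that leaves c.
At row 5, column 2: row 5 has {a,b,d}; column 2 has {a,c,d}; that leaves e.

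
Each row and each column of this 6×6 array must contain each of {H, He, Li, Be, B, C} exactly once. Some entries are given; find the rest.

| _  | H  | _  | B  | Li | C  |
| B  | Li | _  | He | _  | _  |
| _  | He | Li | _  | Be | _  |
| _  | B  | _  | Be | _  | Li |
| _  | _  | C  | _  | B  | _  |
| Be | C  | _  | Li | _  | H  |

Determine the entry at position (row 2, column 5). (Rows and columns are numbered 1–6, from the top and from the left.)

C

At row 1, column 1: row 1 has {H,Li,B,C}; column 1 has {Be,B}; that leaves He.
At row 1, column 3: row 1 has {H,He,Li,B,C}; column 3 has {Li,C}; that leaves Be.
At row 2, column 3: row 2 has {He,Li,B}; column 3 has {Li,Be,C}; that leaves H.
At row 2, column 5: row 2 has {H,He,Li,B}; column 5 has {Li,Be,B}; that leaves C.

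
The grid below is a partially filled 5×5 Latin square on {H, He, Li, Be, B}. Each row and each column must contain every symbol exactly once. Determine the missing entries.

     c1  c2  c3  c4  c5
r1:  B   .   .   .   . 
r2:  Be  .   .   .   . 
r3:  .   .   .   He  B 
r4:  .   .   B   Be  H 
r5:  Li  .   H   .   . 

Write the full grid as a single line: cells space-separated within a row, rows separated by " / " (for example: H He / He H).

B H Be Li He / Be B He H Li / H Be Li He B / He Li B Be H / Li He H B Be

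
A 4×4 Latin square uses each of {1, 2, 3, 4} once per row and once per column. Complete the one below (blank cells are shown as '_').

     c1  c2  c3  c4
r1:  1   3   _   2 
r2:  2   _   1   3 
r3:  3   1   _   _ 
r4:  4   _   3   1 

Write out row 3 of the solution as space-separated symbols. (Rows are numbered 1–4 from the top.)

3 1 2 4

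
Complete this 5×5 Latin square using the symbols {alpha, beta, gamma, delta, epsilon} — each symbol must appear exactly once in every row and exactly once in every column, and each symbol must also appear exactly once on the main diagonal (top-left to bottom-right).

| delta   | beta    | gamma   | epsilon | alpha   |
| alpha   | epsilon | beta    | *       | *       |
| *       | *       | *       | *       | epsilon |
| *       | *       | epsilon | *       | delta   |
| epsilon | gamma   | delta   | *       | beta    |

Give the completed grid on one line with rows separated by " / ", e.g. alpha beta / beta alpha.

delta beta gamma epsilon alpha / alpha epsilon beta delta gamma / gamma delta alpha beta epsilon / beta alpha epsilon gamma delta / epsilon gamma delta alpha beta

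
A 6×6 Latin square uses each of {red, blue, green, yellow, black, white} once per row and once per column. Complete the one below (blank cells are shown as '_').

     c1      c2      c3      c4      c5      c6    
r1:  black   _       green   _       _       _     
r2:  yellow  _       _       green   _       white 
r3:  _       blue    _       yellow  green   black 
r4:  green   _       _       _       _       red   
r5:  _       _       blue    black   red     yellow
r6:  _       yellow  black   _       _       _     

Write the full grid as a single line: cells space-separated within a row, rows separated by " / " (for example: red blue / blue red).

black red green white yellow blue / yellow black red green blue white / red blue white yellow green black / green white yellow blue black red / white green blue black red yellow / blue yellow black red white green

At row 1, column 6: row 1 has {green,black}; column 6 has {red,yellow,black,white}; that leaves blue.
At row 2, column 3: row 2 has {green,yellow,white}; column 3 has {blue,green,black}; that leaves red.
At row 3, column 3: row 3 has {blue,green,yellow,black}; column 3 has {red,blue,green,black}; that leaves white.
At row 4, column 3: row 4 has {red,green}; column 3 has {red,blue,green,black,white}; that leaves yellow.
At row 5, column 1: row 5 has {red,blue,yellow,black}; column 1 has {green,yellow,black}; that leaves white.
At row 5, column 2: row 5 has {red,blue,yellow,black,white}; column 2 has {blue,yellow}; that leaves green.
At row 6, column 6: row 6 has {yellow,black}; column 6 has {red,blue,yellow,black,white}; that leaves green.
At row 2, column 2: row 2 has {red,green,yellow,white}; column 2 has {blue,green,yellow}; that leaves black.
At row 2, column 5: row 2 has {red,green,yellow,black,white}; column 5 has {red,green}; that leaves blue.
At row 3, column 1: row 3 has {blue,green,yellow,black,white}; column 1 has {green,yellow,black,white}; that leaves red.
At row 4, column 2: row 4 has {red,green,yellow}; column 2 has {blue,green,yellow,black}; that leaves white.
At row 4, column 4: row 4 has {red,green,yellow,white}; column 4 has {green,yellow,black}; that leaves blue.
At row 4, column 5: row 4 has {red,blue,green,yellow,white}; column 5 has {red,blue,green}; that leaves black.
At row 6, column 1: row 6 has {green,yellow,black}; column 1 has {red,green,yellow,black,white}; that leaves blue.
At row 6, column 5: row 6 has {blue,green,yellow,black}; column 5 has {red,blue,green,black}; that leaves white.
At row 1, column 2: row 1 has {blue,green,black}; column 2 has {blue,green,yellow,black,white}; that leaves red.
At row 1, column 4: row 1 has {red,blue,green,black}; column 4 has {blue,green,yellow,black}; that leaves white.
At row 1, column 5: row 1 has {red,blue,green,black,white}; column 5 has {red,blue,green,black,white}; that leaves yellow.
At row 6, column 4: row 6 has {blue,green,yellow,black,white}; column 4 has {blue,green,yellow,black,white}; that leaves red.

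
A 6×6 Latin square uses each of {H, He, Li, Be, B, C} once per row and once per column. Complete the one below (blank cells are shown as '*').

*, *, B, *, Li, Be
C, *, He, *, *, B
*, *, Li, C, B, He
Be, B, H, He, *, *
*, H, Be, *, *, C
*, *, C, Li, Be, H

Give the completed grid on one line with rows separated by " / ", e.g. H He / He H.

At row 1, column 4: row 1 has {Li,Be,B}; column 4 has {He,Li,C}; that leaves H.
At row 2, column 4: row 2 has {He,B,C}; column 4 has {H,He,Li,C}; that leaves Be.
At row 2, column 5: row 2 has {He,Be,B,C}; column 5 has {Li,Be,B}; that leaves H.
At row 3, column 1: row 3 has {He,Li,B,C}; column 1 has {Be,C}; that leaves H.
At row 3, column 2: row 3 has {H,He,Li,B,C}; column 2 has {H,B}; that leaves Be.
At row 4, column 5: row 4 has {H,He,Be,B}; column 5 has {H,Li,Be,B}; that leaves C.
At row 4, column 6: row 4 has {H,He,Be,B,C}; column 6 has {H,He,Be,B,C}; that leaves Li.
At row 5, column 4: row 5 has {H,Be,C}; column 4 has {H,He,Li,Be,C}; that leaves B.
At row 5, column 5: row 5 has {H,Be,B,C}; column 5 has {H,Li,Be,B,C}; that leaves He.
At row 6, column 2: row 6 has {H,Li,Be,C}; column 2 has {H,Be,B}; that leaves He.
At row 1, column 1: row 1 has {H,Li,Be,B}; column 1 has {H,Be,C}; that leaves He.
At row 1, column 2: row 1 has {H,He,Li,Be,B}; column 2 has {H,He,Be,B}; that leaves C.
At row 2, column 2: row 2 has {H,He,Be,B,C}; column 2 has {H,He,Be,B,C}; that leaves Li.
At row 5, column 1: row 5 has {H,He,Be,B,C}; column 1 has {H,He,Be,C}; that leaves Li.
At row 6, column 1: row 6 has {H,He,Li,Be,C}; column 1 has {H,He,Li,Be,C}; that leaves B.

He C B H Li Be / C Li He Be H B / H Be Li C B He / Be B H He C Li / Li H Be B He C / B He C Li Be H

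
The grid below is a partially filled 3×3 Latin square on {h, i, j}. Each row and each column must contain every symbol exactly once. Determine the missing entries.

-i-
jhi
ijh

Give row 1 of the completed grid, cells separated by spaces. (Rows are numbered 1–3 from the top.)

h i j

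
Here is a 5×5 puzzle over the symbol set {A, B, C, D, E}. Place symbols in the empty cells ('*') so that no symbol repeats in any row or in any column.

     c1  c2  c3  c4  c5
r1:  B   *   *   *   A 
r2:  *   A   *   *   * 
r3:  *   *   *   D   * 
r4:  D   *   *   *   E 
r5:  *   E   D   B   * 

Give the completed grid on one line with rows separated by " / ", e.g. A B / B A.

B D E C A / C A B E D / E C A D B / D B C A E / A E D B C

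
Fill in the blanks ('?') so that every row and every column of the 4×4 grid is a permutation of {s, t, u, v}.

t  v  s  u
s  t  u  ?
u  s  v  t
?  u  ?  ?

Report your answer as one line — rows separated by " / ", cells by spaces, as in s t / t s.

t v s u / s t u v / u s v t / v u t s

(r2,c4) = v
(r4,c1) = v
(r4,c3) = t
(r4,c4) = s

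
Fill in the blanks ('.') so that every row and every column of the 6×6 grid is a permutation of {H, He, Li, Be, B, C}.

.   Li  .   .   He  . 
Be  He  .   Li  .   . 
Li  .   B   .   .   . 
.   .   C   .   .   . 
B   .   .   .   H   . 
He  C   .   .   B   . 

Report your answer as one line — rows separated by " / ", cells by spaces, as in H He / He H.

C Li Be B He H / Be He H Li C B / Li H B He Be C / H B C Be Li He / B Be He C H Li / He C Li H B Be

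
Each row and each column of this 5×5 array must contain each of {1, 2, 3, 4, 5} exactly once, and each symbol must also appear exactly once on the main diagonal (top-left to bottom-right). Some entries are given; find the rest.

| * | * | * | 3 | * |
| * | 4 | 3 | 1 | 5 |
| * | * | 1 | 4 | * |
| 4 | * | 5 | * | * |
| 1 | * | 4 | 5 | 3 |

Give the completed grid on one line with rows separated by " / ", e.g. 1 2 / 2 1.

5 1 2 3 4 / 2 4 3 1 5 / 3 5 1 4 2 / 4 3 5 2 1 / 1 2 4 5 3

(r1,c3) = 2
(r2,c1) = 2
(r3,c5) = 2
(r4,c4) = 2
(r4,c5) = 1
(r5,c2) = 2
(r1,c1) = 5
(r1,c2) = 1
(r1,c5) = 4
(r3,c1) = 3
(r3,c2) = 5
(r4,c2) = 3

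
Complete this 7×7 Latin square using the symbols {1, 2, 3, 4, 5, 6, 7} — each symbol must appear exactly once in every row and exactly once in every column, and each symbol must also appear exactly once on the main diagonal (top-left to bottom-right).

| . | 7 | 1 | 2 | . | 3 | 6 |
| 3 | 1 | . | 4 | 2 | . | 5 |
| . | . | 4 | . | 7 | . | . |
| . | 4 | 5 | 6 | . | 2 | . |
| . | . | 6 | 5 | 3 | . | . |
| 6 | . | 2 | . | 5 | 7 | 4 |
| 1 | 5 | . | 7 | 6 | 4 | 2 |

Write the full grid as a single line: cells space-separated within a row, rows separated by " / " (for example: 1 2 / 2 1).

5 7 1 2 4 3 6 / 3 1 7 4 2 6 5 / 2 6 4 3 7 5 1 / 7 4 5 6 1 2 3 / 4 2 6 5 3 1 7 / 6 3 2 1 5 7 4 / 1 5 3 7 6 4 2

At row 1, column 1: row 1 has {1,2,3,6,7}; column 1 has {1,3,6}; the diagonal has {1,2,3,4,6,7}; that leaves 5.
At row 1, column 5: row 1 has {1,2,3,5,6,7}; column 5 has {2,3,5,6,7}; that leaves 4.
At row 2, column 3: row 2 has {1,2,3,4,5}; column 3 has {1,2,4,5,6}; that leaves 7.
At row 2, column 6: row 2 has {1,2,3,4,5,7}; column 6 has {2,3,4,7}; that leaves 6.
At row 3, column 1: row 3 has {4,7}; column 1 has {1,3,5,6}; that leaves 2.
At row 4, column 1: row 4 has {2,4,5,6}; column 1 has {1,2,3,5,6}; that leaves 7.
At row 4, column 5: row 4 has {2,4,5,6,7}; column 5 has {2,3,4,5,6,7}; that leaves 1.
At row 4, column 7: row 4 has {1,2,4,5,6,7}; column 7 has {2,4,5,6}; that leaves 3.
At row 5, column 1: row 5 has {3,5,6}; column 1 has {1,2,3,5,6,7}; that leaves 4.
At row 5, column 2: row 5 has {3,4,5,6}; column 2 has {1,4,5,7}; that leaves 2.
At row 5, column 6: row 5 has {2,3,4,5,6}; column 6 has {2,3,4,6,7}; that leaves 1.
At row 5, column 7: row 5 has {1,2,3,4,5,6}; column 7 has {2,3,4,5,6}; that leaves 7.
At row 6, column 2: row 6 has {2,4,5,6,7}; column 2 has {1,2,4,5,7}; that leaves 3.
At row 6, column 4: row 6 has {2,3,4,5,6,7}; column 4 has {2,4,5,6,7}; that leaves 1.
At row 7, column 3: row 7 has {1,2,4,5,6,7}; column 3 has {1,2,4,5,6,7}; that leaves 3.
At row 3, column 2: row 3 has {2,4,7}; column 2 has {1,2,3,4,5,7}; that leaves 6.
At row 3, column 4: row 3 has {2,4,6,7}; column 4 has {1,2,4,5,6,7}; that leaves 3.
At row 3, column 6: row 3 has {2,3,4,6,7}; column 6 has {1,2,3,4,6,7}; that leaves 5.
At row 3, column 7: row 3 has {2,3,4,5,6,7}; column 7 has {2,3,4,5,6,7}; that leaves 1.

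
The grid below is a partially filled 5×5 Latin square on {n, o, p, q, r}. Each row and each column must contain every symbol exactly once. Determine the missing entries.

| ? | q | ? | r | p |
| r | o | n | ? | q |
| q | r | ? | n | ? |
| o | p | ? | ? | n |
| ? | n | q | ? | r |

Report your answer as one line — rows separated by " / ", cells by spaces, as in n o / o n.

n q o r p / r o n p q / q r p n o / o p r q n / p n q o r

At row 1, column 1: row 1 has {p,q,r}; column 1 has {o,q,r}; that leaves n.
At row 1, column 3: row 1 has {n,p,q,r}; column 3 has {n,q}; that leaves o.
At row 2, column 4: row 2 has {n,o,q,r}; column 4 has {n,r}; that leaves p.
At row 3, column 3: row 3 has {n,q,r}; column 3 has {n,o,q}; that leaves p.
At row 3, column 5: row 3 has {n,p,q,r}; column 5 has {n,p,q,r}; that leaves o.
At row 4, column 3: row 4 has {n,o,p}; column 3 has {n,o,p,q}; that leaves r.
At row 4, column 4: row 4 has {n,o,p,r}; column 4 has {n,p,r}; that leaves q.
At row 5, column 1: row 5 has {n,q,r}; column 1 has {n,o,q,r}; that leaves p.
At row 5, column 4: row 5 has {n,p,q,r}; column 4 has {n,p,q,r}; that leaves o.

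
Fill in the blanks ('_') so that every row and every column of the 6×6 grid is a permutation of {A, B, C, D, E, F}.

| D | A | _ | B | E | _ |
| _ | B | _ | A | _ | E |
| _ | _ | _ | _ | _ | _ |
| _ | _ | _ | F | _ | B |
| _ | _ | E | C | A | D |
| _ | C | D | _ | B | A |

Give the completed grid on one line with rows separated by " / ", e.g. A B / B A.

At row 5, column 2: row 5 has {A,C,D,E}; column 2 has {A,B,C}; that leaves F.
At row 6, column 4: row 6 has {A,B,C,D}; column 4 has {A,B,C,F}; that leaves E.
At row 3, column 4: row 3 is empty so far; column 4 has {A,B,C,E,F}; that leaves D.
At row 5, column 1: row 5 has {A,C,D,E,F}; column 1 has {D}; that leaves B.
At row 6, column 1: row 6 has {A,B,C,D,E}; column 1 has {B,D}; that leaves F.
At row 2, column 1: row 2 has {A,B,E}; column 1 has {B,D,F}; that leaves C.
At row 2, column 3: row 2 has {A,B,C,E}; column 3 has {D,E}; that leaves F.
At row 2, column 5: row 2 has {A,B,C,E,F}; column 5 has {A,B,E}; that leaves D.
At row 3, column 2: row 3 has {D}; column 2 has {A,B,C,F}; that leaves E.
At row 4, column 2: row 4 has {B,F}; column 2 has {A,B,C,E,F}; that leaves D.
At row 4, column 5: row 4 has {B,D,F}; column 5 has {A,B,D,E}; that leaves C.
At row 1, column 3: row 1 has {A,B,D,E}; column 3 has {D,E,F}; that leaves C.
At row 1, column 6: row 1 has {A,B,C,D,E}; column 6 has {A,B,D,E}; that leaves F.
At row 3, column 1: row 3 has {D,E}; column 1 has {B,C,D,F}; that leaves A.
At row 3, column 3: row 3 has {A,D,E}; column 3 has {C,D,E,F}; that leaves B.
At row 3, column 5: row 3 has {A,B,D,E}; column 5 has {A,B,C,D,E}; that leaves F.
At row 3, column 6: row 3 has {A,B,D,E,F}; column 6 has {A,B,D,E,F}; that leaves C.
At row 4, column 1: row 4 has {B,C,D,F}; column 1 has {A,B,C,D,F}; that leaves E.
At row 4, column 3: row 4 has {B,C,D,E,F}; column 3 has {B,C,D,E,F}; that leaves A.

D A C B E F / C B F A D E / A E B D F C / E D A F C B / B F E C A D / F C D E B A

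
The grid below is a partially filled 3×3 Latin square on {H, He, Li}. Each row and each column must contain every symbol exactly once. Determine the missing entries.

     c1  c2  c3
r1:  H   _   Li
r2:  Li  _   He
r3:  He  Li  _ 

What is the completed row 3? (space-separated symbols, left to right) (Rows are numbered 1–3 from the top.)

He Li H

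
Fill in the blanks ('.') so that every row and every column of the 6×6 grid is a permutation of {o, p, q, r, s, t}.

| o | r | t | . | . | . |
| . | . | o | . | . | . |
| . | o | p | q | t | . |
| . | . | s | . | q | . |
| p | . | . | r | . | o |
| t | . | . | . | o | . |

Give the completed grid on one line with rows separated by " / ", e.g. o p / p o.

o r t s p q / q s o t r p / s o p q t r / r p s o q t / p t q r s o / t q r p o s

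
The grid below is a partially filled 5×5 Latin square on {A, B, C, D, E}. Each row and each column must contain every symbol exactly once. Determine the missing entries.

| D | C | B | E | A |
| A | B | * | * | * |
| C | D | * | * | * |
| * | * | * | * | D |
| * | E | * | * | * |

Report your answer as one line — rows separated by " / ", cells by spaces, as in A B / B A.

D C B E A / A B D C E / C D E A B / E A C B D / B E A D C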